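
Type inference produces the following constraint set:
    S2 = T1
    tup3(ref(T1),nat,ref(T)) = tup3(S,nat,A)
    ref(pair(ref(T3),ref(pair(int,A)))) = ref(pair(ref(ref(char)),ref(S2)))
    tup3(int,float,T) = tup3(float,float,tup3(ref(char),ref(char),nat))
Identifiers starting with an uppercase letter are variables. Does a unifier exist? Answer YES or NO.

NO

Bind S2 := T1; substituting into the one remaining equation that mentions S2 gives: ref(pair(ref(T3),ref(pair(int,A)))) = ref(pair(ref(ref(char)),ref(T1))).
Decompose tup3/3: ref(T1) = S,  nat = nat,  ref(T) = A.
Bind S := ref(T1); no other remaining equation mentions S.
Delete trivial equation nat = nat.
Bind A := ref(T); substituting into the one remaining equation that mentions A gives: ref(pair(ref(T3),ref(pair(int,ref(T))))) = ref(pair(ref(ref(char)),ref(T1))).
Decompose ref/1: pair(ref(T3),ref(pair(int,ref(T)))) = pair(ref(ref(char)),ref(T1)).
Decompose pair/2: ref(T3) = ref(ref(char)),  ref(pair(int,ref(T))) = ref(T1).
Decompose ref/1: T3 = ref(char).
Bind T3 := ref(char); no other remaining equation mentions T3.
Decompose ref/1: pair(int,ref(T)) = T1.
Bind T1 := pair(int,ref(T)); no other remaining equation mentions T1. Substituting into the earlier bindings gives S2 := pair(int,ref(T)), S := ref(pair(int,ref(T))).
Decompose tup3/3: int = float,  float = float,  T = tup3(ref(char),ref(char),nat).
Clash: constants int and float differ; no unifier exists.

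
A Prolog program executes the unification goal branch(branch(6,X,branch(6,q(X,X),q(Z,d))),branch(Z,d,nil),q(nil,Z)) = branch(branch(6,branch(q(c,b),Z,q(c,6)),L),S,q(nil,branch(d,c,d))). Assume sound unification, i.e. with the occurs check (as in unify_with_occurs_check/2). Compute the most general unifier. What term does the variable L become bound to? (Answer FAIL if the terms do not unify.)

branch(6,q(branch(q(c,b),branch(d,c,d),q(c,6)),branch(q(c,b),branch(d,c,d),q(c,6))),q(branch(d,c,d),d))

Decompose branch/3: branch(6,X,branch(6,q(X,X),q(Z,d))) = branch(6,branch(q(c,b),Z,q(c,6)),L),  branch(Z,d,nil) = S,  q(nil,Z) = q(nil,branch(d,c,d)).
Decompose branch/3: 6 = 6,  X = branch(q(c,b),Z,q(c,6)),  branch(6,q(X,X),q(Z,d)) = L.
Delete trivial equation 6 = 6.
Bind X := branch(q(c,b),Z,q(c,6)); substituting into the one remaining equation that mentions X gives: branch(6,q(branch(q(c,b),Z,q(c,6)),branch(q(c,b),Z,q(c,6))),q(Z,d)) = L.
Bind L := branch(6,q(branch(q(c,b),Z,q(c,6)),branch(q(c,b),Z,q(c,6))),q(Z,d)); no other remaining equation mentions L.
Bind S := branch(Z,d,nil); no other remaining equation mentions S.
Decompose q/2: nil = nil,  Z = branch(d,c,d).
Delete trivial equation nil = nil.
Bind Z := branch(d,c,d). Substituting into the earlier bindings gives X := branch(q(c,b),branch(d,c,d),q(c,6)), L := branch(6,q(branch(q(c,b),branch(d,c,d),q(c,6)),branch(q(c,b),branch(d,c,d),q(c,6))),q(branch(d,c,d),d)), S := branch(branch(d,c,d),d,nil).
MGU = { X -> branch(q(c,b),branch(d,c,d),q(c,6)), L -> branch(6,q(branch(q(c,b),branch(d,c,d),q(c,6)),branch(q(c,b),branch(d,c,d),q(c,6))),q(branch(d,c,d),d)), S -> branch(branch(d,c,d),d,nil), Z -> branch(d,c,d) }, so L -> branch(6,q(branch(q(c,b),branch(d,c,d),q(c,6)),branch(q(c,b),branch(d,c,d),q(c,6))),q(branch(d,c,d),d)).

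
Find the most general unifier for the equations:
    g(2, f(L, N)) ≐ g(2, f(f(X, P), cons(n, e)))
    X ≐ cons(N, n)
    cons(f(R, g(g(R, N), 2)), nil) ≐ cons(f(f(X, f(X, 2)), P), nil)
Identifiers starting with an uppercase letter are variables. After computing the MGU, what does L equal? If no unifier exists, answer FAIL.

f(cons(cons(n, e), n), g(g(f(cons(cons(n, e), n), f(cons(cons(n, e), n), 2)), cons(n, e)), 2))

Decompose g/2: 2 ≐ 2,  f(L, N) ≐ f(f(X, P), cons(n, e)).
Delete trivial equation 2 ≐ 2.
Decompose f/2: L ≐ f(X, P),  N ≐ cons(n, e).
Bind L := f(X, P); no other remaining equation mentions L.
Bind N := cons(n, e); substituting into the remaining equations gives: X ≐ cons(cons(n, e), n),  cons(f(R, g(g(R, cons(n, e)), 2)), nil) ≐ cons(f(f(X, f(X, 2)), P), nil).
Bind X := cons(cons(n, e), n); substituting into the remaining equation gives: cons(f(R, g(g(R, cons(n, e)), 2)), nil) ≐ cons(f(f(cons(cons(n, e), n), f(cons(cons(n, e), n), 2)), P), nil). Substituting into the earlier binding gives L := f(cons(cons(n, e), n), P).
Decompose cons/2: f(R, g(g(R, cons(n, e)), 2)) ≐ f(f(cons(cons(n, e), n), f(cons(cons(n, e), n), 2)), P),  nil ≐ nil.
Decompose f/2: R ≐ f(cons(cons(n, e), n), f(cons(cons(n, e), n), 2)),  g(g(R, cons(n, e)), 2) ≐ P.
Bind R := f(cons(cons(n, e), n), f(cons(cons(n, e), n), 2)); substituting into the one remaining equation that mentions R gives: g(g(f(cons(cons(n, e), n), f(cons(cons(n, e), n), 2)), cons(n, e)), 2) ≐ P.
Bind P := g(g(f(cons(cons(n, e), n), f(cons(cons(n, e), n), 2)), cons(n, e)), 2); no other remaining equation mentions P. Substituting into the earlier binding gives L := f(cons(cons(n, e), n), g(g(f(cons(cons(n, e), n), f(cons(cons(n, e), n), 2)), cons(n, e)), 2)).
Delete trivial equation nil ≐ nil.
MGU = { L := f(cons(cons(n, e), n), g(g(f(cons(cons(n, e), n), f(cons(cons(n, e), n), 2)), cons(n, e)), 2)), N := cons(n, e), X := cons(cons(n, e), n), R := f(cons(cons(n, e), n), f(cons(cons(n, e), n), 2)), P := g(g(f(cons(cons(n, e), n), f(cons(cons(n, e), n), 2)), cons(n, e)), 2) }, so L := f(cons(cons(n, e), n), g(g(f(cons(cons(n, e), n), f(cons(cons(n, e), n), 2)), cons(n, e)), 2)).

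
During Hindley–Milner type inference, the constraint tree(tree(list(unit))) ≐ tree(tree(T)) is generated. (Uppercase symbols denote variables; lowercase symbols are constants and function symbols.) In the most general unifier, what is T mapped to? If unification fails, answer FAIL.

Decompose tree/1: tree(list(unit)) ≐ tree(T).
Decompose tree/1: list(unit) ≐ T.
Bind T := list(unit).
MGU = { T ↦ list(unit) }, so T ↦ list(unit).

list(unit)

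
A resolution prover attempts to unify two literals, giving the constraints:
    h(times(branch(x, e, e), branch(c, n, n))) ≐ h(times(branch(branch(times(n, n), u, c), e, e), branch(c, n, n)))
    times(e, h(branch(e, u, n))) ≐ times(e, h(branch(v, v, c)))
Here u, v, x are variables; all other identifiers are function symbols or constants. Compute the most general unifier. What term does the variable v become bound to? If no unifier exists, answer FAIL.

FAIL

Decompose h/1: times(branch(x, e, e), branch(c, n, n)) ≐ times(branch(branch(times(n, n), u, c), e, e), branch(c, n, n)).
Decompose times/2: branch(x, e, e) ≐ branch(branch(times(n, n), u, c), e, e),  branch(c, n, n) ≐ branch(c, n, n).
Decompose branch/3: x ≐ branch(times(n, n), u, c),  e ≐ e,  e ≐ e.
Bind x := branch(times(n, n), u, c); no other remaining equation mentions x.
Delete trivial equation e ≐ e.
Delete trivial equation e ≐ e.
Delete trivial equation branch(c, n, n) ≐ branch(c, n, n).
Decompose times/2: e ≐ e,  h(branch(e, u, n)) ≐ h(branch(v, v, c)).
Delete trivial equation e ≐ e.
Decompose h/1: branch(e, u, n) ≐ branch(v, v, c).
Decompose branch/3: e ≐ v,  u ≐ v,  n ≐ c.
Bind v := e; substituting into the one remaining equation that mentions v gives: u ≐ e.
Bind u := e; no other remaining equation mentions u. Substituting into the earlier binding gives x := branch(times(n, n), e, c).
Clash: constants n and c differ; no unifier exists.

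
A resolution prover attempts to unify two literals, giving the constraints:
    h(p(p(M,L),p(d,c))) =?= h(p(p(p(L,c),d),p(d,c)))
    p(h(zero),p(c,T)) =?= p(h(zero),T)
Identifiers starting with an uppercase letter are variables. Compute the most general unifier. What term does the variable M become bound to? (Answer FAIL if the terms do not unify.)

FAIL

Decompose h/1: p(p(M,L),p(d,c)) =?= p(p(p(L,c),d),p(d,c)).
Decompose p/2: p(M,L) =?= p(p(L,c),d),  p(d,c) =?= p(d,c).
Decompose p/2: M =?= p(L,c),  L =?= d.
Bind M := p(L,c); no other remaining equation mentions M.
Bind L := d; no other remaining equation mentions L. Substituting into the earlier binding gives M := p(d,c).
Delete trivial equation p(d,c) =?= p(d,c).
Decompose p/2: h(zero) =?= h(zero),  p(c,T) =?= T.
Delete trivial equation h(zero) =?= h(zero).
Occurs check fails: T occurs in p(c,T); the equation T =?= p(c,T) has no finite solution.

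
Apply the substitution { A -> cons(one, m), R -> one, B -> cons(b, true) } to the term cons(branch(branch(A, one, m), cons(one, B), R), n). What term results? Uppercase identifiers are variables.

cons(branch(branch(cons(one, m), one, m), cons(one, cons(b, true)), one), n)

Replace each occurrence of A with cons(one, m).
Replace each occurrence of R with one.
Replace each occurrence of B with cons(b, true).
Result: cons(branch(branch(cons(one, m), one, m), cons(one, cons(b, true)), one), n).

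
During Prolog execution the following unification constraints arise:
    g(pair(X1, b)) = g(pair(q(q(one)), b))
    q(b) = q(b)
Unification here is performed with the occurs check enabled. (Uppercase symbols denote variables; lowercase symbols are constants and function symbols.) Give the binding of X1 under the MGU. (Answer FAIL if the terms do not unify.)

Decompose g/1: pair(X1, b) = pair(q(q(one)), b).
Decompose pair/2: X1 = q(q(one)),  b = b.
Bind X1 := q(q(one)); no other remaining equation mentions X1.
Delete trivial equation b = b.
Delete trivial equation q(b) = q(b).
MGU = { X1 -> q(q(one)) }, so X1 -> q(q(one)).

q(q(one))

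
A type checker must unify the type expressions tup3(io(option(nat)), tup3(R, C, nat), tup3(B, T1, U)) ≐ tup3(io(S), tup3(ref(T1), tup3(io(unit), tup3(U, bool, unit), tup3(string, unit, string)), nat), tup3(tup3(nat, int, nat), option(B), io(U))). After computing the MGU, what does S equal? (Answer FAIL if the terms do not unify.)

FAIL

Decompose tup3/3: io(option(nat)) ≐ io(S),  tup3(R, C, nat) ≐ tup3(ref(T1), tup3(io(unit), tup3(U, bool, unit), tup3(string, unit, string)), nat),  tup3(B, T1, U) ≐ tup3(tup3(nat, int, nat), option(B), io(U)).
Decompose io/1: option(nat) ≐ S.
Bind S := option(nat); no other remaining equation mentions S.
Decompose tup3/3: R ≐ ref(T1),  C ≐ tup3(io(unit), tup3(U, bool, unit), tup3(string, unit, string)),  nat ≐ nat.
Bind R := ref(T1); no other remaining equation mentions R.
Bind C := tup3(io(unit), tup3(U, bool, unit), tup3(string, unit, string)); no other remaining equation mentions C.
Delete trivial equation nat ≐ nat.
Decompose tup3/3: B ≐ tup3(nat, int, nat),  T1 ≐ option(B),  U ≐ io(U).
Bind B := tup3(nat, int, nat); substituting into the one remaining equation that mentions B gives: T1 ≐ option(tup3(nat, int, nat)).
Bind T1 := option(tup3(nat, int, nat)); no other remaining equation mentions T1. Substituting into the earlier binding gives R := ref(option(tup3(nat, int, nat))).
Occurs check fails: U occurs in io(U); the equation U ≐ io(U) has no finite solution.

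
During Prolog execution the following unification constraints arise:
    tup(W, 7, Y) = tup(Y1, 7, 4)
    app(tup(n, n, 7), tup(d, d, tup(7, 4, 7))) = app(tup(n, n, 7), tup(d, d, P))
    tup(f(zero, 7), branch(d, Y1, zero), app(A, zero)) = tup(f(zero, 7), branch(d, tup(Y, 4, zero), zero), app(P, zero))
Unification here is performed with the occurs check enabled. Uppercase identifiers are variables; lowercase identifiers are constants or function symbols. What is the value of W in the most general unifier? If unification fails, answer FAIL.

Decompose tup/3: W = Y1,  7 = 7,  Y = 4.
Bind W := Y1; no other remaining equation mentions W.
Delete trivial equation 7 = 7.
Bind Y := 4; substituting into the one remaining equation that mentions Y gives: tup(f(zero, 7), branch(d, Y1, zero), app(A, zero)) = tup(f(zero, 7), branch(d, tup(4, 4, zero), zero), app(P, zero)).
Decompose app/2: tup(n, n, 7) = tup(n, n, 7),  tup(d, d, tup(7, 4, 7)) = tup(d, d, P).
Delete trivial equation tup(n, n, 7) = tup(n, n, 7).
Decompose tup/3: d = d,  d = d,  tup(7, 4, 7) = P.
Delete trivial equation d = d.
Delete trivial equation d = d.
Bind P := tup(7, 4, 7); substituting into the remaining equation gives: tup(f(zero, 7), branch(d, Y1, zero), app(A, zero)) = tup(f(zero, 7), branch(d, tup(4, 4, zero), zero), app(tup(7, 4, 7), zero)).
Decompose tup/3: f(zero, 7) = f(zero, 7),  branch(d, Y1, zero) = branch(d, tup(4, 4, zero), zero),  app(A, zero) = app(tup(7, 4, 7), zero).
Delete trivial equation f(zero, 7) = f(zero, 7).
Decompose branch/3: d = d,  Y1 = tup(4, 4, zero),  zero = zero.
Delete trivial equation d = d.
Bind Y1 := tup(4, 4, zero); no other remaining equation mentions Y1. Substituting into the earlier binding gives W := tup(4, 4, zero).
Delete trivial equation zero = zero.
Decompose app/2: A = tup(7, 4, 7),  zero = zero.
Bind A := tup(7, 4, 7); no other remaining equation mentions A.
Delete trivial equation zero = zero.
MGU = { W ↦ tup(4, 4, zero), Y ↦ 4, P ↦ tup(7, 4, 7), Y1 ↦ tup(4, 4, zero), A ↦ tup(7, 4, 7) }, so W ↦ tup(4, 4, zero).

tup(4, 4, zero)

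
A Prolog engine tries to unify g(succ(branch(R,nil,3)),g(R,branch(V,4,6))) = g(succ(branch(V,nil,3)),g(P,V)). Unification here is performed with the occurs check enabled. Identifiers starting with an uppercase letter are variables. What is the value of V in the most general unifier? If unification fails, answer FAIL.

Decompose g/2: succ(branch(R,nil,3)) = succ(branch(V,nil,3)),  g(R,branch(V,4,6)) = g(P,V).
Decompose succ/1: branch(R,nil,3) = branch(V,nil,3).
Decompose branch/3: R = V,  nil = nil,  3 = 3.
Bind R := V; substituting into the one remaining equation that mentions R gives: g(V,branch(V,4,6)) = g(P,V).
Delete trivial equation nil = nil.
Delete trivial equation 3 = 3.
Decompose g/2: V = P,  branch(V,4,6) = V.
Bind V := P; substituting into the remaining equation gives: branch(P,4,6) = P. Substituting into the earlier binding gives R := P.
Occurs check fails: P occurs in branch(P,4,6); the equation P = branch(P,4,6) has no finite solution.

FAIL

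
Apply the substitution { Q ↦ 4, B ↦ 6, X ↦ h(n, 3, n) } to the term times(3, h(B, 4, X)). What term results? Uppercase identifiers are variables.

Replace each occurrence of B with 6.
Replace each occurrence of X with h(n, 3, n).
Result: times(3, h(6, 4, h(n, 3, n))).

times(3, h(6, 4, h(n, 3, n)))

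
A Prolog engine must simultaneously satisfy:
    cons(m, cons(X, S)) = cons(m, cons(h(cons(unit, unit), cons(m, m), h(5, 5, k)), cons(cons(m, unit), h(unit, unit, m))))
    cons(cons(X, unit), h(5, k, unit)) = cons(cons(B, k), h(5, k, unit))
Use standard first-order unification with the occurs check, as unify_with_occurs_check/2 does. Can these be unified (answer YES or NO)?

NO

Decompose cons/2: m = m,  cons(X, S) = cons(h(cons(unit, unit), cons(m, m), h(5, 5, k)), cons(cons(m, unit), h(unit, unit, m))).
Delete trivial equation m = m.
Decompose cons/2: X = h(cons(unit, unit), cons(m, m), h(5, 5, k)),  S = cons(cons(m, unit), h(unit, unit, m)).
Bind X := h(cons(unit, unit), cons(m, m), h(5, 5, k)); substituting into the one remaining equation that mentions X gives: cons(cons(h(cons(unit, unit), cons(m, m), h(5, 5, k)), unit), h(5, k, unit)) = cons(cons(B, k), h(5, k, unit)).
Bind S := cons(cons(m, unit), h(unit, unit, m)); no other remaining equation mentions S.
Decompose cons/2: cons(h(cons(unit, unit), cons(m, m), h(5, 5, k)), unit) = cons(B, k),  h(5, k, unit) = h(5, k, unit).
Decompose cons/2: h(cons(unit, unit), cons(m, m), h(5, 5, k)) = B,  unit = k.
Bind B := h(cons(unit, unit), cons(m, m), h(5, 5, k)); no other remaining equation mentions B.
Clash: constants unit and k differ; no unifier exists.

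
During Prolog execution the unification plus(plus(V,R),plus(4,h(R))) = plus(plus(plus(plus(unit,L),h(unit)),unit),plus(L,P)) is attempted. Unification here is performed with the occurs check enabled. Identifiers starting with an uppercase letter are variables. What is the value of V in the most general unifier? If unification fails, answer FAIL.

Decompose plus/2: plus(V,R) = plus(plus(plus(unit,L),h(unit)),unit),  plus(4,h(R)) = plus(L,P).
Decompose plus/2: V = plus(plus(unit,L),h(unit)),  R = unit.
Bind V := plus(plus(unit,L),h(unit)); no other remaining equation mentions V.
Bind R := unit; substituting into the remaining equation gives: plus(4,h(unit)) = plus(L,P).
Decompose plus/2: 4 = L,  h(unit) = P.
Bind L := 4; no other remaining equation mentions L. Substituting into the earlier binding gives V := plus(plus(unit,4),h(unit)).
Bind P := h(unit).
MGU = { V ↦ plus(plus(unit,4),h(unit)), R ↦ unit, L ↦ 4, P ↦ h(unit) }, so V ↦ plus(plus(unit,4),h(unit)).

plus(plus(unit,4),h(unit))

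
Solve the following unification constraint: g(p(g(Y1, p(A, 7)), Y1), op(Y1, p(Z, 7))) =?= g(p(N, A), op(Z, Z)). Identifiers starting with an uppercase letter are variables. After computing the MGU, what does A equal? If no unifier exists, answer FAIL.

FAIL

Decompose g/2: p(g(Y1, p(A, 7)), Y1) =?= p(N, A),  op(Y1, p(Z, 7)) =?= op(Z, Z).
Decompose p/2: g(Y1, p(A, 7)) =?= N,  Y1 =?= A.
Bind N := g(Y1, p(A, 7)); no other remaining equation mentions N.
Bind Y1 := A; substituting into the remaining equation gives: op(A, p(Z, 7)) =?= op(Z, Z). Substituting into the earlier binding gives N := g(A, p(A, 7)).
Decompose op/2: A =?= Z,  p(Z, 7) =?= Z.
Bind A := Z; no other remaining equation mentions A. Substituting into the earlier bindings gives N := g(Z, p(Z, 7)), Y1 := Z.
Occurs check fails: Z occurs in p(Z, 7); the equation Z =?= p(Z, 7) has no finite solution.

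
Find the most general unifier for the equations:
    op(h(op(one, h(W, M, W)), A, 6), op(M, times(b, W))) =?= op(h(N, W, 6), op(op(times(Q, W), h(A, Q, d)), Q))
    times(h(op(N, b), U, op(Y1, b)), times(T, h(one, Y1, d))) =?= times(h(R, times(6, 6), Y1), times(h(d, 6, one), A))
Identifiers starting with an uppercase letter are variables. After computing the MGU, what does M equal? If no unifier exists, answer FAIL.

Decompose op/2: h(op(one, h(W, M, W)), A, 6) =?= h(N, W, 6),  op(M, times(b, W)) =?= op(op(times(Q, W), h(A, Q, d)), Q).
Decompose h/3: op(one, h(W, M, W)) =?= N,  A =?= W,  6 =?= 6.
Bind N := op(one, h(W, M, W)); substituting into the one remaining equation that mentions N gives: times(h(op(op(one, h(W, M, W)), b), U, op(Y1, b)), times(T, h(one, Y1, d))) =?= times(h(R, times(6, 6), Y1), times(h(d, 6, one), A)).
Bind A := W; substituting into the 2 remaining equations that mention A gives: op(M, times(b, W)) =?= op(op(times(Q, W), h(W, Q, d)), Q),  times(h(op(op(one, h(W, M, W)), b), U, op(Y1, b)), times(T, h(one, Y1, d))) =?= times(h(R, times(6, 6), Y1), times(h(d, 6, one), W)).
Delete trivial equation 6 =?= 6.
Decompose op/2: M =?= op(times(Q, W), h(W, Q, d)),  times(b, W) =?= Q.
Bind M := op(times(Q, W), h(W, Q, d)); substituting into the one remaining equation that mentions M gives: times(h(op(op(one, h(W, op(times(Q, W), h(W, Q, d)), W)), b), U, op(Y1, b)), times(T, h(one, Y1, d))) =?= times(h(R, times(6, 6), Y1), times(h(d, 6, one), W)). Substituting into the earlier binding gives N := op(one, h(W, op(times(Q, W), h(W, Q, d)), W)).
Bind Q := times(b, W); substituting into the remaining equation gives: times(h(op(op(one, h(W, op(times(times(b, W), W), h(W, times(b, W), d)), W)), b), U, op(Y1, b)), times(T, h(one, Y1, d))) =?= times(h(R, times(6, 6), Y1), times(h(d, 6, one), W)). Substituting into the earlier bindings gives N := op(one, h(W, op(times(times(b, W), W), h(W, times(b, W), d)), W)), M := op(times(times(b, W), W), h(W, times(b, W), d)).
Decompose times/2: h(op(op(one, h(W, op(times(times(b, W), W), h(W, times(b, W), d)), W)), b), U, op(Y1, b)) =?= h(R, times(6, 6), Y1),  times(T, h(one, Y1, d)) =?= times(h(d, 6, one), W).
Decompose h/3: op(op(one, h(W, op(times(times(b, W), W), h(W, times(b, W), d)), W)), b) =?= R,  U =?= times(6, 6),  op(Y1, b) =?= Y1.
Bind R := op(op(one, h(W, op(times(times(b, W), W), h(W, times(b, W), d)), W)), b); no other remaining equation mentions R.
Bind U := times(6, 6); no other remaining equation mentions U.
Occurs check fails: Y1 occurs in op(Y1, b); the equation Y1 =?= op(Y1, b) has no finite solution.

FAIL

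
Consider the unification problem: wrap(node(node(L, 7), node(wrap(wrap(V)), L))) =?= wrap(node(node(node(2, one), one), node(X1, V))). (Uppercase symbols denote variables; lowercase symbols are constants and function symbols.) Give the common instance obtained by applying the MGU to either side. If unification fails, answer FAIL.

FAIL

Decompose wrap/1: node(node(L, 7), node(wrap(wrap(V)), L)) =?= node(node(node(2, one), one), node(X1, V)).
Decompose node/2: node(L, 7) =?= node(node(2, one), one),  node(wrap(wrap(V)), L) =?= node(X1, V).
Decompose node/2: L =?= node(2, one),  7 =?= one.
Bind L := node(2, one); substituting into the one remaining equation that mentions L gives: node(wrap(wrap(V)), node(2, one)) =?= node(X1, V).
Clash: constants 7 and one differ; no unifier exists.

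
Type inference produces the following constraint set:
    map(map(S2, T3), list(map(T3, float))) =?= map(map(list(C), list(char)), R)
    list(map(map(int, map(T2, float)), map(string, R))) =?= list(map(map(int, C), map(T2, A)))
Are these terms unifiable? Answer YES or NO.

Decompose map/2: map(S2, T3) =?= map(list(C), list(char)),  list(map(T3, float)) =?= R.
Decompose map/2: S2 =?= list(C),  T3 =?= list(char).
Bind S2 := list(C); no other remaining equation mentions S2.
Bind T3 := list(char); substituting into the one remaining equation that mentions T3 gives: list(map(list(char), float)) =?= R.
Bind R := list(map(list(char), float)); substituting into the remaining equation gives: list(map(map(int, map(T2, float)), map(string, list(map(list(char), float))))) =?= list(map(map(int, C), map(T2, A))).
Decompose list/1: map(map(int, map(T2, float)), map(string, list(map(list(char), float)))) =?= map(map(int, C), map(T2, A)).
Decompose map/2: map(int, map(T2, float)) =?= map(int, C),  map(string, list(map(list(char), float))) =?= map(T2, A).
Decompose map/2: int =?= int,  map(T2, float) =?= C.
Delete trivial equation int =?= int.
Bind C := map(T2, float); no other remaining equation mentions C. Substituting into the earlier binding gives S2 := list(map(T2, float)).
Decompose map/2: string =?= T2,  list(map(list(char), float)) =?= A.
Bind T2 := string; no other remaining equation mentions T2. Substituting into the earlier bindings gives S2 := list(map(string, float)), C := map(string, float).
Bind A := list(map(list(char), float)).
No equations remain and no clash or occurs-check failure arose, so a unifier exists.

YES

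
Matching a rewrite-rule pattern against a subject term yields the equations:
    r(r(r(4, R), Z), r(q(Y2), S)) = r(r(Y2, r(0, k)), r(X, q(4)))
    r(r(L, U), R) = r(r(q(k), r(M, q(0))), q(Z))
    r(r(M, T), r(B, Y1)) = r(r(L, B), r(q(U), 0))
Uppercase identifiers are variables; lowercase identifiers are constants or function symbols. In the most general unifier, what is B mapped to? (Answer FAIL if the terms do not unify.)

q(r(q(k), q(0)))

Decompose r/2: r(r(4, R), Z) = r(Y2, r(0, k)),  r(q(Y2), S) = r(X, q(4)).
Decompose r/2: r(4, R) = Y2,  Z = r(0, k).
Bind Y2 := r(4, R); substituting into the one remaining equation that mentions Y2 gives: r(q(r(4, R)), S) = r(X, q(4)).
Bind Z := r(0, k); substituting into the one remaining equation that mentions Z gives: r(r(L, U), R) = r(r(q(k), r(M, q(0))), q(r(0, k))).
Decompose r/2: q(r(4, R)) = X,  S = q(4).
Bind X := q(r(4, R)); no other remaining equation mentions X.
Bind S := q(4); no other remaining equation mentions S.
Decompose r/2: r(L, U) = r(q(k), r(M, q(0))),  R = q(r(0, k)).
Decompose r/2: L = q(k),  U = r(M, q(0)).
Bind L := q(k); substituting into the one remaining equation that mentions L gives: r(r(M, T), r(B, Y1)) = r(r(q(k), B), r(q(U), 0)).
Bind U := r(M, q(0)); substituting into the one remaining equation that mentions U gives: r(r(M, T), r(B, Y1)) = r(r(q(k), B), r(q(r(M, q(0))), 0)).
Bind R := q(r(0, k)); no other remaining equation mentions R. Substituting into the earlier bindings gives Y2 := r(4, q(r(0, k))), X := q(r(4, q(r(0, k)))).
Decompose r/2: r(M, T) = r(q(k), B),  r(B, Y1) = r(q(r(M, q(0))), 0).
Decompose r/2: M = q(k),  T = B.
Bind M := q(k); substituting into the one remaining equation that mentions M gives: r(B, Y1) = r(q(r(q(k), q(0))), 0). Substituting into the earlier binding gives U := r(q(k), q(0)).
Bind T := B; no other remaining equation mentions T.
Decompose r/2: B = q(r(q(k), q(0))),  Y1 = 0.
Bind B := q(r(q(k), q(0))); no other remaining equation mentions B. Substituting into the earlier binding gives T := q(r(q(k), q(0))).
Bind Y1 := 0.
MGU = { Y2 ↦ r(4, q(r(0, k))), Z ↦ r(0, k), X ↦ q(r(4, q(r(0, k)))), S ↦ q(4), L ↦ q(k), U ↦ r(q(k), q(0)), R ↦ q(r(0, k)), M ↦ q(k), T ↦ q(r(q(k), q(0))), B ↦ q(r(q(k), q(0))), Y1 ↦ 0 }, so B ↦ q(r(q(k), q(0))).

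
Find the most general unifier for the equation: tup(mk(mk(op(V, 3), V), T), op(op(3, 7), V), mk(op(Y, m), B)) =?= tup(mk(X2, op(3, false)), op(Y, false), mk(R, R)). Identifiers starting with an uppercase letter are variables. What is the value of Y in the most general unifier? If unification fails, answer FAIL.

op(3, 7)

Decompose tup/3: mk(mk(op(V, 3), V), T) =?= mk(X2, op(3, false)),  op(op(3, 7), V) =?= op(Y, false),  mk(op(Y, m), B) =?= mk(R, R).
Decompose mk/2: mk(op(V, 3), V) =?= X2,  T =?= op(3, false).
Bind X2 := mk(op(V, 3), V); no other remaining equation mentions X2.
Bind T := op(3, false); no other remaining equation mentions T.
Decompose op/2: op(3, 7) =?= Y,  V =?= false.
Bind Y := op(3, 7); substituting into the one remaining equation that mentions Y gives: mk(op(op(3, 7), m), B) =?= mk(R, R).
Bind V := false; no other remaining equation mentions V. Substituting into the earlier binding gives X2 := mk(op(false, 3), false).
Decompose mk/2: op(op(3, 7), m) =?= R,  B =?= R.
Bind R := op(op(3, 7), m); substituting into the remaining equation gives: B =?= op(op(3, 7), m).
Bind B := op(op(3, 7), m).
MGU = { X2 := mk(op(false, 3), false), T := op(3, false), Y := op(3, 7), V := false, R := op(op(3, 7), m), B := op(op(3, 7), m) }, so Y := op(3, 7).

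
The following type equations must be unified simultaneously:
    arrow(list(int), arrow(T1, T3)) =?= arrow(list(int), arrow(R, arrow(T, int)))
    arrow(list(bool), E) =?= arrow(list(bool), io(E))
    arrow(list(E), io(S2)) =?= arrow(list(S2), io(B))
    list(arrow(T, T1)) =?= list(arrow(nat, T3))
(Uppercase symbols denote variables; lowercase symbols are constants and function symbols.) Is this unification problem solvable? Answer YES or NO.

Decompose arrow/2: list(int) =?= list(int),  arrow(T1, T3) =?= arrow(R, arrow(T, int)).
Delete trivial equation list(int) =?= list(int).
Decompose arrow/2: T1 =?= R,  T3 =?= arrow(T, int).
Bind T1 := R; substituting into the one remaining equation that mentions T1 gives: list(arrow(T, R)) =?= list(arrow(nat, T3)).
Bind T3 := arrow(T, int); substituting into the one remaining equation that mentions T3 gives: list(arrow(T, R)) =?= list(arrow(nat, arrow(T, int))).
Decompose arrow/2: list(bool) =?= list(bool),  E =?= io(E).
Delete trivial equation list(bool) =?= list(bool).
Occurs check fails: E occurs in io(E); the equation E =?= io(E) has no finite solution.

NO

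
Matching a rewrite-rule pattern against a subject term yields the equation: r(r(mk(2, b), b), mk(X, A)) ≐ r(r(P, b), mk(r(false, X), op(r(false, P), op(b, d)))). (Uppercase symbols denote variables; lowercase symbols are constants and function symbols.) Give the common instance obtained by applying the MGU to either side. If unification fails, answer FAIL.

FAIL

Decompose r/2: r(mk(2, b), b) ≐ r(P, b),  mk(X, A) ≐ mk(r(false, X), op(r(false, P), op(b, d))).
Decompose r/2: mk(2, b) ≐ P,  b ≐ b.
Bind P := mk(2, b); substituting into the one remaining equation that mentions P gives: mk(X, A) ≐ mk(r(false, X), op(r(false, mk(2, b)), op(b, d))).
Delete trivial equation b ≐ b.
Decompose mk/2: X ≐ r(false, X),  A ≐ op(r(false, mk(2, b)), op(b, d)).
Occurs check fails: X occurs in r(false, X); the equation X ≐ r(false, X) has no finite solution.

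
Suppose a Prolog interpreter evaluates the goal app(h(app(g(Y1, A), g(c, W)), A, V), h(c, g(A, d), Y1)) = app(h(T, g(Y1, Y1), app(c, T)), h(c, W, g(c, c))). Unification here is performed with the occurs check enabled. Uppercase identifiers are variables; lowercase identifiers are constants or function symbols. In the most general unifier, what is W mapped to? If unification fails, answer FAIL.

Decompose app/2: h(app(g(Y1, A), g(c, W)), A, V) = h(T, g(Y1, Y1), app(c, T)),  h(c, g(A, d), Y1) = h(c, W, g(c, c)).
Decompose h/3: app(g(Y1, A), g(c, W)) = T,  A = g(Y1, Y1),  V = app(c, T).
Bind T := app(g(Y1, A), g(c, W)); substituting into the one remaining equation that mentions T gives: V = app(c, app(g(Y1, A), g(c, W))).
Bind A := g(Y1, Y1); substituting into the remaining equations gives: V = app(c, app(g(Y1, g(Y1, Y1)), g(c, W))),  h(c, g(g(Y1, Y1), d), Y1) = h(c, W, g(c, c)). Substituting into the earlier binding gives T := app(g(Y1, g(Y1, Y1)), g(c, W)).
Bind V := app(c, app(g(Y1, g(Y1, Y1)), g(c, W))); no other remaining equation mentions V.
Decompose h/3: c = c,  g(g(Y1, Y1), d) = W,  Y1 = g(c, c).
Delete trivial equation c = c.
Bind W := g(g(Y1, Y1), d); no other remaining equation mentions W. Substituting into the earlier bindings gives T := app(g(Y1, g(Y1, Y1)), g(c, g(g(Y1, Y1), d))), V := app(c, app(g(Y1, g(Y1, Y1)), g(c, g(g(Y1, Y1), d)))).
Bind Y1 := g(c, c). Substituting into the earlier bindings gives T := app(g(g(c, c), g(g(c, c), g(c, c))), g(c, g(g(g(c, c), g(c, c)), d))), A := g(g(c, c), g(c, c)), V := app(c, app(g(g(c, c), g(g(c, c), g(c, c))), g(c, g(g(g(c, c), g(c, c)), d)))), W := g(g(g(c, c), g(c, c)), d).
MGU = { T -> app(g(g(c, c), g(g(c, c), g(c, c))), g(c, g(g(g(c, c), g(c, c)), d))), A -> g(g(c, c), g(c, c)), V -> app(c, app(g(g(c, c), g(g(c, c), g(c, c))), g(c, g(g(g(c, c), g(c, c)), d)))), W -> g(g(g(c, c), g(c, c)), d), Y1 -> g(c, c) }, so W -> g(g(g(c, c), g(c, c)), d).

g(g(g(c, c), g(c, c)), d)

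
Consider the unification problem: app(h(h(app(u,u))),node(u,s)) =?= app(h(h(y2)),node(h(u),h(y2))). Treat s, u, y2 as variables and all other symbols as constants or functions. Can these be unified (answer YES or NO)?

Decompose app/2: h(h(app(u,u))) =?= h(h(y2)),  node(u,s) =?= node(h(u),h(y2)).
Decompose h/1: h(app(u,u)) =?= h(y2).
Decompose h/1: app(u,u) =?= y2.
Bind y2 := app(u,u); substituting into the remaining equation gives: node(u,s) =?= node(h(u),h(app(u,u))).
Decompose node/2: u =?= h(u),  s =?= h(app(u,u)).
Occurs check fails: u occurs in h(u); the equation u =?= h(u) has no finite solution.

NO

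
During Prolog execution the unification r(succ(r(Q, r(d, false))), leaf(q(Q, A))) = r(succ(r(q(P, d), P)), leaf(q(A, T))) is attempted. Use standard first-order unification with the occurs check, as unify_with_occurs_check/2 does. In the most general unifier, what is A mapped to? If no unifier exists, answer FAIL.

q(r(d, false), d)

Decompose r/2: succ(r(Q, r(d, false))) = succ(r(q(P, d), P)),  leaf(q(Q, A)) = leaf(q(A, T)).
Decompose succ/1: r(Q, r(d, false)) = r(q(P, d), P).
Decompose r/2: Q = q(P, d),  r(d, false) = P.
Bind Q := q(P, d); substituting into the one remaining equation that mentions Q gives: leaf(q(q(P, d), A)) = leaf(q(A, T)).
Bind P := r(d, false); substituting into the remaining equation gives: leaf(q(q(r(d, false), d), A)) = leaf(q(A, T)). Substituting into the earlier binding gives Q := q(r(d, false), d).
Decompose leaf/1: q(q(r(d, false), d), A) = q(A, T).
Decompose q/2: q(r(d, false), d) = A,  A = T.
Bind A := q(r(d, false), d); substituting into the remaining equation gives: q(r(d, false), d) = T.
Bind T := q(r(d, false), d).
MGU = { Q = q(r(d, false), d), P = r(d, false), A = q(r(d, false), d), T = q(r(d, false), d) }, so A = q(r(d, false), d).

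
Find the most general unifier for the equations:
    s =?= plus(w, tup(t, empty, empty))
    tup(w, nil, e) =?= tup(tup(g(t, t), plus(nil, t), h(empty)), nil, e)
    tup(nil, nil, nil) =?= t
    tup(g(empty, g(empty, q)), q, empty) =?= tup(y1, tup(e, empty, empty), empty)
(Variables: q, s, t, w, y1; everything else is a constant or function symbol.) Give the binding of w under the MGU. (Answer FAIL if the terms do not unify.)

Bind s := plus(w, tup(t, empty, empty)); no other remaining equation mentions s.
Decompose tup/3: w =?= tup(g(t, t), plus(nil, t), h(empty)),  nil =?= nil,  e =?= e.
Bind w := tup(g(t, t), plus(nil, t), h(empty)); no other remaining equation mentions w. Substituting into the earlier binding gives s := plus(tup(g(t, t), plus(nil, t), h(empty)), tup(t, empty, empty)).
Delete trivial equation nil =?= nil.
Delete trivial equation e =?= e.
Bind t := tup(nil, nil, nil); no other remaining equation mentions t. Substituting into the earlier bindings gives s := plus(tup(g(tup(nil, nil, nil), tup(nil, nil, nil)), plus(nil, tup(nil, nil, nil)), h(empty)), tup(tup(nil, nil, nil), empty, empty)), w := tup(g(tup(nil, nil, nil), tup(nil, nil, nil)), plus(nil, tup(nil, nil, nil)), h(empty)).
Decompose tup/3: g(empty, g(empty, q)) =?= y1,  q =?= tup(e, empty, empty),  empty =?= empty.
Bind y1 := g(empty, g(empty, q)); no other remaining equation mentions y1.
Bind q := tup(e, empty, empty); no other remaining equation mentions q. Substituting into the earlier binding gives y1 := g(empty, g(empty, tup(e, empty, empty))).
Delete trivial equation empty =?= empty.
MGU = { s -> plus(tup(g(tup(nil, nil, nil), tup(nil, nil, nil)), plus(nil, tup(nil, nil, nil)), h(empty)), tup(tup(nil, nil, nil), empty, empty)), w -> tup(g(tup(nil, nil, nil), tup(nil, nil, nil)), plus(nil, tup(nil, nil, nil)), h(empty)), t -> tup(nil, nil, nil), y1 -> g(empty, g(empty, tup(e, empty, empty))), q -> tup(e, empty, empty) }, so w -> tup(g(tup(nil, nil, nil), tup(nil, nil, nil)), plus(nil, tup(nil, nil, nil)), h(empty)).

tup(g(tup(nil, nil, nil), tup(nil, nil, nil)), plus(nil, tup(nil, nil, nil)), h(empty))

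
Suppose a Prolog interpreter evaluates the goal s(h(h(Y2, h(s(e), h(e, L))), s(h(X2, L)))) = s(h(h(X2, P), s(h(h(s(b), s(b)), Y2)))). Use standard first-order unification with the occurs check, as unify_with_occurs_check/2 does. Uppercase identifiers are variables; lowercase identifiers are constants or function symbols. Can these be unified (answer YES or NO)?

Decompose s/1: h(h(Y2, h(s(e), h(e, L))), s(h(X2, L))) = h(h(X2, P), s(h(h(s(b), s(b)), Y2))).
Decompose h/2: h(Y2, h(s(e), h(e, L))) = h(X2, P),  s(h(X2, L)) = s(h(h(s(b), s(b)), Y2)).
Decompose h/2: Y2 = X2,  h(s(e), h(e, L)) = P.
Bind Y2 := X2; substituting into the one remaining equation that mentions Y2 gives: s(h(X2, L)) = s(h(h(s(b), s(b)), X2)).
Bind P := h(s(e), h(e, L)); no other remaining equation mentions P.
Decompose s/1: h(X2, L) = h(h(s(b), s(b)), X2).
Decompose h/2: X2 = h(s(b), s(b)),  L = X2.
Bind X2 := h(s(b), s(b)); substituting into the remaining equation gives: L = h(s(b), s(b)). Substituting into the earlier binding gives Y2 := h(s(b), s(b)).
Bind L := h(s(b), s(b)). Substituting into the earlier binding gives P := h(s(e), h(e, h(s(b), s(b)))).
No equations remain and no clash or occurs-check failure arose, so a unifier exists.

YES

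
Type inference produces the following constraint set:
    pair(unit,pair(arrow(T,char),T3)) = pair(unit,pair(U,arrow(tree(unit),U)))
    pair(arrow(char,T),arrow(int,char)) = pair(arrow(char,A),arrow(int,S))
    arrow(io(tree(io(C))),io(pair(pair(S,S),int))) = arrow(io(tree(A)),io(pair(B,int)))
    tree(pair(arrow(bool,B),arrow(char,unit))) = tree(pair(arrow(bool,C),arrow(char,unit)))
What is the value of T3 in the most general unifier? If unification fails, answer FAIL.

arrow(tree(unit),arrow(io(pair(char,char)),char))

Decompose pair/2: unit = unit,  pair(arrow(T,char),T3) = pair(U,arrow(tree(unit),U)).
Delete trivial equation unit = unit.
Decompose pair/2: arrow(T,char) = U,  T3 = arrow(tree(unit),U).
Bind U := arrow(T,char); substituting into the one remaining equation that mentions U gives: T3 = arrow(tree(unit),arrow(T,char)).
Bind T3 := arrow(tree(unit),arrow(T,char)); no other remaining equation mentions T3.
Decompose pair/2: arrow(char,T) = arrow(char,A),  arrow(int,char) = arrow(int,S).
Decompose arrow/2: char = char,  T = A.
Delete trivial equation char = char.
Bind T := A; no other remaining equation mentions T. Substituting into the earlier bindings gives U := arrow(A,char), T3 := arrow(tree(unit),arrow(A,char)).
Decompose arrow/2: int = int,  char = S.
Delete trivial equation int = int.
Bind S := char; substituting into the one remaining equation that mentions S gives: arrow(io(tree(io(C))),io(pair(pair(char,char),int))) = arrow(io(tree(A)),io(pair(B,int))).
Decompose arrow/2: io(tree(io(C))) = io(tree(A)),  io(pair(pair(char,char),int)) = io(pair(B,int)).
Decompose io/1: tree(io(C)) = tree(A).
Decompose tree/1: io(C) = A.
Bind A := io(C); no other remaining equation mentions A. Substituting into the earlier bindings gives U := arrow(io(C),char), T3 := arrow(tree(unit),arrow(io(C),char)), T := io(C).
Decompose io/1: pair(pair(char,char),int) = pair(B,int).
Decompose pair/2: pair(char,char) = B,  int = int.
Bind B := pair(char,char); substituting into the one remaining equation that mentions B gives: tree(pair(arrow(bool,pair(char,char)),arrow(char,unit))) = tree(pair(arrow(bool,C),arrow(char,unit))).
Delete trivial equation int = int.
Decompose tree/1: pair(arrow(bool,pair(char,char)),arrow(char,unit)) = pair(arrow(bool,C),arrow(char,unit)).
Decompose pair/2: arrow(bool,pair(char,char)) = arrow(bool,C),  arrow(char,unit) = arrow(char,unit).
Decompose arrow/2: bool = bool,  pair(char,char) = C.
Delete trivial equation bool = bool.
Bind C := pair(char,char); no other remaining equation mentions C. Substituting into the earlier bindings gives U := arrow(io(pair(char,char)),char), T3 := arrow(tree(unit),arrow(io(pair(char,char)),char)), T := io(pair(char,char)), A := io(pair(char,char)).
Delete trivial equation arrow(char,unit) = arrow(char,unit).
MGU = { U ↦ arrow(io(pair(char,char)),char), T3 ↦ arrow(tree(unit),arrow(io(pair(char,char)),char)), T ↦ io(pair(char,char)), S ↦ char, A ↦ io(pair(char,char)), B ↦ pair(char,char), C ↦ pair(char,char) }, so T3 ↦ arrow(tree(unit),arrow(io(pair(char,char)),char)).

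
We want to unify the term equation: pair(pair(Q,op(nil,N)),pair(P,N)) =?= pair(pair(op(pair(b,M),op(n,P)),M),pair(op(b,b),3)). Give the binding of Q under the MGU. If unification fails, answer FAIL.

Decompose pair/2: pair(Q,op(nil,N)) =?= pair(op(pair(b,M),op(n,P)),M),  pair(P,N) =?= pair(op(b,b),3).
Decompose pair/2: Q =?= op(pair(b,M),op(n,P)),  op(nil,N) =?= M.
Bind Q := op(pair(b,M),op(n,P)); no other remaining equation mentions Q.
Bind M := op(nil,N); no other remaining equation mentions M. Substituting into the earlier binding gives Q := op(pair(b,op(nil,N)),op(n,P)).
Decompose pair/2: P =?= op(b,b),  N =?= 3.
Bind P := op(b,b); no other remaining equation mentions P. Substituting into the earlier binding gives Q := op(pair(b,op(nil,N)),op(n,op(b,b))).
Bind N := 3. Substituting into the earlier bindings gives Q := op(pair(b,op(nil,3)),op(n,op(b,b))), M := op(nil,3).
MGU = { Q := op(pair(b,op(nil,3)),op(n,op(b,b))), M := op(nil,3), P := op(b,b), N := 3 }, so Q := op(pair(b,op(nil,3)),op(n,op(b,b))).

op(pair(b,op(nil,3)),op(n,op(b,b)))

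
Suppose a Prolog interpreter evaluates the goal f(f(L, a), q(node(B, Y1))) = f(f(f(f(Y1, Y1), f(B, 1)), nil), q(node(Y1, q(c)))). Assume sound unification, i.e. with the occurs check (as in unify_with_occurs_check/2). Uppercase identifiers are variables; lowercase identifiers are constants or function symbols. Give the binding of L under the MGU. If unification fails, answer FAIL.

FAIL

Decompose f/2: f(L, a) = f(f(f(Y1, Y1), f(B, 1)), nil),  q(node(B, Y1)) = q(node(Y1, q(c))).
Decompose f/2: L = f(f(Y1, Y1), f(B, 1)),  a = nil.
Bind L := f(f(Y1, Y1), f(B, 1)); no other remaining equation mentions L.
Clash: constants a and nil differ; no unifier exists.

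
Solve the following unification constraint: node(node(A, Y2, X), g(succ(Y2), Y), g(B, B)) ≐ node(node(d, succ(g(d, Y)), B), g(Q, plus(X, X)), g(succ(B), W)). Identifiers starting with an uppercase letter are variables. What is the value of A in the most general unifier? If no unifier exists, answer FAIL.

FAIL

Decompose node/3: node(A, Y2, X) ≐ node(d, succ(g(d, Y)), B),  g(succ(Y2), Y) ≐ g(Q, plus(X, X)),  g(B, B) ≐ g(succ(B), W).
Decompose node/3: A ≐ d,  Y2 ≐ succ(g(d, Y)),  X ≐ B.
Bind A := d; no other remaining equation mentions A.
Bind Y2 := succ(g(d, Y)); substituting into the one remaining equation that mentions Y2 gives: g(succ(succ(g(d, Y))), Y) ≐ g(Q, plus(X, X)).
Bind X := B; substituting into the one remaining equation that mentions X gives: g(succ(succ(g(d, Y))), Y) ≐ g(Q, plus(B, B)).
Decompose g/2: succ(succ(g(d, Y))) ≐ Q,  Y ≐ plus(B, B).
Bind Q := succ(succ(g(d, Y))); no other remaining equation mentions Q.
Bind Y := plus(B, B); no other remaining equation mentions Y. Substituting into the earlier bindings gives Y2 := succ(g(d, plus(B, B))), Q := succ(succ(g(d, plus(B, B)))).
Decompose g/2: B ≐ succ(B),  B ≐ W.
Occurs check fails: B occurs in succ(B); the equation B ≐ succ(B) has no finite solution.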